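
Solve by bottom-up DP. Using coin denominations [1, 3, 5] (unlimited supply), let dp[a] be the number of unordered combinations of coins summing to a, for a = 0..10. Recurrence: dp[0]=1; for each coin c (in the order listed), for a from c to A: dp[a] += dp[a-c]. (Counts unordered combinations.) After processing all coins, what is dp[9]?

after  coin     0     1     2     3     4     5     6     7     8     9    10
          1     1     1     1     1     1     1     1     1     1     1     1
          3     1     1     1     2     2     2     3     3     3     4     4
          5     1     1     1     2     2     3     4     4     5     6     7

6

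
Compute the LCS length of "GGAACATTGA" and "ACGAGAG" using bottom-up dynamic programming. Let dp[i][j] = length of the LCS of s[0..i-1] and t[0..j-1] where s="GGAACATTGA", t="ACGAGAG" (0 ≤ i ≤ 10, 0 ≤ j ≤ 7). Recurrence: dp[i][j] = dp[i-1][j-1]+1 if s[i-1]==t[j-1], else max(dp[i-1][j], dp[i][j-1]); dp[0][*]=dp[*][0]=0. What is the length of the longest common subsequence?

   ''  A  C  G  A  G  A  G
''  0  0  0  0  0  0  0  0
 G  0  0  0  1  1  1  1  1
 G  0  0  0  1  1  2  2  2
 A  0  1  1  1  2  2  3  3
 A  0  1  1  1  2  2  3  3
 C  0  1  2  2  2  2  3  3
 A  0  1  2  2  3  3  3  3
 T  0  1  2  2  3  3  3  3
 T  0  1  2  2  3  3  3  3
 G  0  1  2  3  3  4  4  4
 A  0  1  2  3  4  4  5  5

5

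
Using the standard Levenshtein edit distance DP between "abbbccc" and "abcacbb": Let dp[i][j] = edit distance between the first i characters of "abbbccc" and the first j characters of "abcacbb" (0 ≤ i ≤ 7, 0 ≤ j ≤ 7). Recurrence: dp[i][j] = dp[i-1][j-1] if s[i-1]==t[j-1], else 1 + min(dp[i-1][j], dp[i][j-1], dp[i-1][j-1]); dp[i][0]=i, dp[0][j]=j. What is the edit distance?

   ''  a  b  c  a  c  b  b
''  0  1  2  3  4  5  6  7
 a  1  0  1  2  3  4  5  6
 b  2  1  0  1  2  3  4  5
 b  3  2  1  1  2  3  3  4
 b  4  3  2  2  2  3  3  3
 c  5  4  3  2  3  2  3  4
 c  6  5  4  3  3  3  3  4
 c  7  6  5  4  4  3  4  4

4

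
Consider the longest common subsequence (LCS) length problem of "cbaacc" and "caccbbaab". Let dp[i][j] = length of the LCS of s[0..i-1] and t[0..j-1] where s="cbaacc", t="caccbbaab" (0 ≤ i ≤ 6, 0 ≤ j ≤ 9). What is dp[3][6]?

2

   ''  c  a  c  c  b  b  a  a  b
''  0  0  0  0  0  0  0  0  0  0
 c  0  1  1  1  1  1  1  1  1  1
 b  0  1  1  1  1  2  2  2  2  2
 a  0  1  2  2  2  2  2  3  3  3
 a  0  1  2  2  2  2  2  3  4  4
 c  0  1  2  3  3  3  3  3  4  4
 c  0  1  2  3  4  4  4  4  4  4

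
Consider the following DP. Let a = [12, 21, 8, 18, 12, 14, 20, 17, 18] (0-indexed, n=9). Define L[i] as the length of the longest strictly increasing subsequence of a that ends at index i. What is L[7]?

   i    0    1    2    3    4    5    6    7    8
a[i]   12   21    8   18   12   14   20   17   18
L[i]    1    2    1    2    2    3    4    4    5

4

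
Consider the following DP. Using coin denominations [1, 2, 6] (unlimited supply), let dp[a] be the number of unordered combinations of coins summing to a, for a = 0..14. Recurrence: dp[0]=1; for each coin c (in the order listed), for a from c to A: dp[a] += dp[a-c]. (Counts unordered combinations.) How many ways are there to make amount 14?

after  coin     0     1     2     3     4     5     6     7     8     9    10    11    12    13    14
          1     1     1     1     1     1     1     1     1     1     1     1     1     1     1     1
          2     1     1     2     2     3     3     4     4     5     5     6     6     7     7     8
          6     1     1     2     2     3     3     5     5     7     7     9     9    12    12    15

15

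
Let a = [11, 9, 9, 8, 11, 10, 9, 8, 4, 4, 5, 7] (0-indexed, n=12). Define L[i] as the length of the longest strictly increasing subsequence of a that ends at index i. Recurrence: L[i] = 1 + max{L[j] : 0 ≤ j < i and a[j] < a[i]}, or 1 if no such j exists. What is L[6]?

   i    0    1    2    3    4    5    6    7    8    9   10   11
a[i]   11    9    9    8   11   10    9    8    4    4    5    7
L[i]    1    1    1    1    2    2    2    1    1    1    2    3

2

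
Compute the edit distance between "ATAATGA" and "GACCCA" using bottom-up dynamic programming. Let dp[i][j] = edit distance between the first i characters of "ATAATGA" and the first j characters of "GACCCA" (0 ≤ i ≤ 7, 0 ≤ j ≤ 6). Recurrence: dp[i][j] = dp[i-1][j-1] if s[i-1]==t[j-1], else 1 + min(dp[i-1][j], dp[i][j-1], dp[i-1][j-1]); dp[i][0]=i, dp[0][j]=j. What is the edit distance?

5

   ''  G  A  C  C  C  A
''  0  1  2  3  4  5  6
 A  1  1  1  2  3  4  5
 T  2  2  2  2  3  4  5
 A  3  3  2  3  3  4  4
 A  4  4  3  3  4  4  4
 T  5  5  4  4  4  5  5
 G  6  5  5  5  5  5  6
 A  7  6  5  6  6  6  5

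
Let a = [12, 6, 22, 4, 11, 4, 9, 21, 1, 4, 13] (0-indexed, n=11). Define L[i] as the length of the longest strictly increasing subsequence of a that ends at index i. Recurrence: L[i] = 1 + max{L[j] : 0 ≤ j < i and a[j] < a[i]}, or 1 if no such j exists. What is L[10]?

3

   i    0    1    2    3    4    5    6    7    8    9   10
a[i]   12    6   22    4   11    4    9   21    1    4   13
L[i]    1    1    2    1    2    1    2    3    1    2    3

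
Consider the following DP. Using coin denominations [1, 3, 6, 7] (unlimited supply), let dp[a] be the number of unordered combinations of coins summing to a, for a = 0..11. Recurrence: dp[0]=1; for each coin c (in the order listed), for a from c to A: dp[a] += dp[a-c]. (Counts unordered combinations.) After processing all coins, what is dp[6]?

4

after  coin     0     1     2     3     4     5     6     7     8     9    10    11
          1     1     1     1     1     1     1     1     1     1     1     1     1
          3     1     1     1     2     2     2     3     3     3     4     4     4
          6     1     1     1     2     2     2     4     4     4     6     6     6
          7     1     1     1     2     2     2     4     5     5     7     8     8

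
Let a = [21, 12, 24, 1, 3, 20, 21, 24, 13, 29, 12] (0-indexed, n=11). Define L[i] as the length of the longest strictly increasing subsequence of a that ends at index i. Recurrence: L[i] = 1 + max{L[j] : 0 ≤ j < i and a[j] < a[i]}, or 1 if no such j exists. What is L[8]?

3

   i    0    1    2    3    4    5    6    7    8    9   10
a[i]   21   12   24    1    3   20   21   24   13   29   12
L[i]    1    1    2    1    2    3    4    5    3    6    3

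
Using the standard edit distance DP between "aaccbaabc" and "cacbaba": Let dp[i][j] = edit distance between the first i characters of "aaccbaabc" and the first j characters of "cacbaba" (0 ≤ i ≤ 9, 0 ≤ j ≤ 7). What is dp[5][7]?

   ''  c  a  c  b  a  b  a
''  0  1  2  3  4  5  6  7
 a  1  1  1  2  3  4  5  6
 a  2  2  1  2  3  3  4  5
 c  3  2  2  1  2  3  4  5
 c  4  3  3  2  2  3  4  5
 b  5  4  4  3  2  3  3  4
 a  6  5  4  4  3  2  3  3
 a  7  6  5  5  4  3  3  3
 b  8  7  6  6  5  4  3  4
 c  9  8  7  6  6  5  4  4

4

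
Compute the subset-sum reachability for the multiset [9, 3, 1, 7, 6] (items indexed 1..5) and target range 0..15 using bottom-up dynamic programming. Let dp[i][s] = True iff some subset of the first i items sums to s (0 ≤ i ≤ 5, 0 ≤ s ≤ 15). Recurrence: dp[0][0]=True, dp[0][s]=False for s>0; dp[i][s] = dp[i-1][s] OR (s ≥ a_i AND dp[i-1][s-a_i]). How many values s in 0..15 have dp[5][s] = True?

i\s   0   1   2   3   4   5   6   7   8   9  10  11  12  13  14  15
  0   T   F   F   F   F   F   F   F   F   F   F   F   F   F   F   F
  1   T   F   F   F   F   F   F   F   F   T   F   F   F   F   F   F
  2   T   F   F   T   F   F   F   F   F   T   F   F   T   F   F   F
  3   T   T   F   T   T   F   F   F   F   T   T   F   T   T   F   F
  4   T   T   F   T   T   F   F   T   T   T   T   T   T   T   F   F
  5   T   T   F   T   T   F   T   T   T   T   T   T   T   T   T   T

14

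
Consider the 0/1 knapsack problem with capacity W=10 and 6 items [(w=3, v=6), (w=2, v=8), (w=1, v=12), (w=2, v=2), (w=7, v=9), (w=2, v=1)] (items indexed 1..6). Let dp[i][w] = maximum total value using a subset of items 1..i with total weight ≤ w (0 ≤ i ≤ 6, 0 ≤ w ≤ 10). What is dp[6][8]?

28

i\w   0   1   2   3   4   5   6   7   8   9  10
  0   0   0   0   0   0   0   0   0   0   0   0
  1   0   0   0   6   6   6   6   6   6   6   6
  2   0   0   8   8   8  14  14  14  14  14  14
  3   0  12  12  20  20  20  26  26  26  26  26
  4   0  12  12  20  20  22  26  26  28  28  28
  5   0  12  12  20  20  22  26  26  28  28  29
  6   0  12  12  20  20  22  26  26  28  28  29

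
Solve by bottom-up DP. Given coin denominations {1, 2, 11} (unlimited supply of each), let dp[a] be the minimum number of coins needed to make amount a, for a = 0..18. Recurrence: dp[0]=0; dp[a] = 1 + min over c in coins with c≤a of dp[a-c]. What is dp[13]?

2

 a  0  1  2  3  4  5  6  7  8  9 10 11 12 13 14 15 16 17 18
dp  0  1  1  2  2  3  3  4  4  5  5  1  2  2  3  3  4  4  5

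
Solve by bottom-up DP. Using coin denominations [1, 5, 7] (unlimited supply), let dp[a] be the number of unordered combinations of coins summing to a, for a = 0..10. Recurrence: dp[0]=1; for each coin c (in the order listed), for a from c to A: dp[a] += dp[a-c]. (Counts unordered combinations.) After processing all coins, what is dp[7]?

3

after  coin     0     1     2     3     4     5     6     7     8     9    10
          1     1     1     1     1     1     1     1     1     1     1     1
          5     1     1     1     1     1     2     2     2     2     2     3
          7     1     1     1     1     1     2     2     3     3     3     4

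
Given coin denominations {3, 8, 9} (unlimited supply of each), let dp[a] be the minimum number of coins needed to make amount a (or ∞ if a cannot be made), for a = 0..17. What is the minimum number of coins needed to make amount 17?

 a  0  1  2  3  4  5  6  7  8  9 10 11 12 13 14 15 16 17
dp  0  -  -  1  -  -  2  -  1  1  -  2  2  -  3  3  2  2
(- denotes ∞ / unreachable)

2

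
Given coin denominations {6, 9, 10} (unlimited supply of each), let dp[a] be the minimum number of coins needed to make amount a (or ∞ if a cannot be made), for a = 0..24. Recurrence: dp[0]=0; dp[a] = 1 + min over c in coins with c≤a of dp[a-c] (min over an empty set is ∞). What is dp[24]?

3

 a  0  1  2  3  4  5  6  7  8  9 10 11 12 13 14 15 16 17 18 19 20 21 22 23 24
dp  0  -  -  -  -  -  1  -  -  1  1  -  2  -  -  2  2  -  2  2  2  3  3  -  3
(- denotes ∞ / unreachable)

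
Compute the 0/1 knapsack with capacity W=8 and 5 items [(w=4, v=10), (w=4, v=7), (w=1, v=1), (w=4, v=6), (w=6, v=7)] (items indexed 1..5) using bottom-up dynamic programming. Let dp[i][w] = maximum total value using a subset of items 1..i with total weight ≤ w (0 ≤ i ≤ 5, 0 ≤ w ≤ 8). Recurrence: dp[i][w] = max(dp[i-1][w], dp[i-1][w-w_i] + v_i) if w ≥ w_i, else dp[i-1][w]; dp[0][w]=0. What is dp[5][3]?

1

i\w   0   1   2   3   4   5   6   7   8
  0   0   0   0   0   0   0   0   0   0
  1   0   0   0   0  10  10  10  10  10
  2   0   0   0   0  10  10  10  10  17
  3   0   1   1   1  10  11  11  11  17
  4   0   1   1   1  10  11  11  11  17
  5   0   1   1   1  10  11  11  11  17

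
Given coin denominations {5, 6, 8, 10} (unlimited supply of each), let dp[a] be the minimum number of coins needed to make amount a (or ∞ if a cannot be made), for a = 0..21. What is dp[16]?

 a  0  1  2  3  4  5  6  7  8  9 10 11 12 13 14 15 16 17 18 19 20 21
dp  0  -  -  -  -  1  1  -  1  -  1  2  2  2  2  2  2  3  2  3  2  3
(- denotes ∞ / unreachable)

2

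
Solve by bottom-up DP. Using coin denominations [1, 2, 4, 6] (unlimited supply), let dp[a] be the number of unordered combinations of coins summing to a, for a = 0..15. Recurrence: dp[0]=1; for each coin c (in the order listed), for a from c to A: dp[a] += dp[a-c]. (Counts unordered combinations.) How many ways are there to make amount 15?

31

after  coin     0     1     2     3     4     5     6     7     8     9    10    11    12    13    14    15
          1     1     1     1     1     1     1     1     1     1     1     1     1     1     1     1     1
          2     1     1     2     2     3     3     4     4     5     5     6     6     7     7     8     8
          4     1     1     2     2     4     4     6     6     9     9    12    12    16    16    20    20
          6     1     1     2     2     4     4     7     7    11    11    16    16    23    23    31    31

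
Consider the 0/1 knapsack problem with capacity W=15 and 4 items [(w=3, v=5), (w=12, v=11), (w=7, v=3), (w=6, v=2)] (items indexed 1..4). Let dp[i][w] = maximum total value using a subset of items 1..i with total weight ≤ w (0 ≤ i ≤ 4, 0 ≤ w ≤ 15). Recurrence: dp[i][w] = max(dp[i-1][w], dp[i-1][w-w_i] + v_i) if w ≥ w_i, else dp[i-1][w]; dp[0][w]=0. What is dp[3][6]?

i\w   0   1   2   3   4   5   6   7   8   9  10  11  12  13  14  15
  0   0   0   0   0   0   0   0   0   0   0   0   0   0   0   0   0
  1   0   0   0   5   5   5   5   5   5   5   5   5   5   5   5   5
  2   0   0   0   5   5   5   5   5   5   5   5   5  11  11  11  16
  3   0   0   0   5   5   5   5   5   5   5   8   8  11  11  11  16
  4   0   0   0   5   5   5   5   5   5   7   8   8  11  11  11  16

5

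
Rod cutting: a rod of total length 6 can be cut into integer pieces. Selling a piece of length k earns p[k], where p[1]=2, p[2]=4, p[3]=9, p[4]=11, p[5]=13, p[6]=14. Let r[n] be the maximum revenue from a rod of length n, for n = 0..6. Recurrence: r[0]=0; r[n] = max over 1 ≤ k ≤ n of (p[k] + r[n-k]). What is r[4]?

11

   n    0    1    2    3    4    5    6
r[n]    0    2    4    9   11   13   18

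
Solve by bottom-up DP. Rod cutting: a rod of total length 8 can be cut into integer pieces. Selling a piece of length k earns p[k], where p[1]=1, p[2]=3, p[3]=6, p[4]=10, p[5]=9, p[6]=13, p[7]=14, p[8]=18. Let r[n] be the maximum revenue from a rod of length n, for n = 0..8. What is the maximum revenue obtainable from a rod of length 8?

   n    0    1    2    3    4    5    6    7    8
r[n]    0    1    3    6   10   11   13   16   20

20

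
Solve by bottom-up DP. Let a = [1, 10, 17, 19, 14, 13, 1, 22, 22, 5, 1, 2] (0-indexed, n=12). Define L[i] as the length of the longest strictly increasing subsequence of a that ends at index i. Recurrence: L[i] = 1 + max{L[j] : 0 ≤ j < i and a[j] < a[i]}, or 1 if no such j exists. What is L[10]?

1

   i    0    1    2    3    4    5    6    7    8    9   10   11
a[i]    1   10   17   19   14   13    1   22   22    5    1    2
L[i]    1    2    3    4    3    3    1    5    5    2    1    2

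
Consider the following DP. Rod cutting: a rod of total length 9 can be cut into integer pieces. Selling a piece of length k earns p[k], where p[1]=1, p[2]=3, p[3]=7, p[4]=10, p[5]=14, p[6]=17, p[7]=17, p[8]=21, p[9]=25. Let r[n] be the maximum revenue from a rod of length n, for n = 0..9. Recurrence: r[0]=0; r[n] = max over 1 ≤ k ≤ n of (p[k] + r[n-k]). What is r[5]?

14

   n    0    1    2    3    4    5    6    7    8    9
r[n]    0    1    3    7   10   14   17   18   21   25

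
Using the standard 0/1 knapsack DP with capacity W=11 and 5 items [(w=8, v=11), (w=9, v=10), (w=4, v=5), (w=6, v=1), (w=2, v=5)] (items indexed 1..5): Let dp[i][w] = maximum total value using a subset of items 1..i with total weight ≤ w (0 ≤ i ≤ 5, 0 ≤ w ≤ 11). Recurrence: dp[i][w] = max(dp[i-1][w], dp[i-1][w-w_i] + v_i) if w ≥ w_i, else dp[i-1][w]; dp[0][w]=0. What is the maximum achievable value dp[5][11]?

i\w   0   1   2   3   4   5   6   7   8   9  10  11
  0   0   0   0   0   0   0   0   0   0   0   0   0
  1   0   0   0   0   0   0   0   0  11  11  11  11
  2   0   0   0   0   0   0   0   0  11  11  11  11
  3   0   0   0   0   5   5   5   5  11  11  11  11
  4   0   0   0   0   5   5   5   5  11  11  11  11
  5   0   0   5   5   5   5  10  10  11  11  16  16

16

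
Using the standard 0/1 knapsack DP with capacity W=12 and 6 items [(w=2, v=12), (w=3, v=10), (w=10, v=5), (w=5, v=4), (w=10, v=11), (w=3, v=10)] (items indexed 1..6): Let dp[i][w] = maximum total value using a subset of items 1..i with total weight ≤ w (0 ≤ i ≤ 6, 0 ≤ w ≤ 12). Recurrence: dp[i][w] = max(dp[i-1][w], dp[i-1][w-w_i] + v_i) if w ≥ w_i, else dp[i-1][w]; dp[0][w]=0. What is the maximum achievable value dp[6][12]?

32

i\w   0   1   2   3   4   5   6   7   8   9  10  11  12
  0   0   0   0   0   0   0   0   0   0   0   0   0   0
  1   0   0  12  12  12  12  12  12  12  12  12  12  12
  2   0   0  12  12  12  22  22  22  22  22  22  22  22
  3   0   0  12  12  12  22  22  22  22  22  22  22  22
  4   0   0  12  12  12  22  22  22  22  22  26  26  26
  5   0   0  12  12  12  22  22  22  22  22  26  26  26
  6   0   0  12  12  12  22  22  22  32  32  32  32  32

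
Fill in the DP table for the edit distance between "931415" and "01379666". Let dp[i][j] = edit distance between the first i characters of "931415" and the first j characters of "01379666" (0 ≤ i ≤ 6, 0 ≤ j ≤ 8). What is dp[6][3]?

   ''  0  1  3  7  9  6  6  6
''  0  1  2  3  4  5  6  7  8
 9  1  1  2  3  4  4  5  6  7
 3  2  2  2  2  3  4  5  6  7
 1  3  3  2  3  3  4  5  6  7
 4  4  4  3  3  4  4  5  6  7
 1  5  5  4  4  4  5  5  6  7
 5  6  6  5  5  5  5  6  6  7

5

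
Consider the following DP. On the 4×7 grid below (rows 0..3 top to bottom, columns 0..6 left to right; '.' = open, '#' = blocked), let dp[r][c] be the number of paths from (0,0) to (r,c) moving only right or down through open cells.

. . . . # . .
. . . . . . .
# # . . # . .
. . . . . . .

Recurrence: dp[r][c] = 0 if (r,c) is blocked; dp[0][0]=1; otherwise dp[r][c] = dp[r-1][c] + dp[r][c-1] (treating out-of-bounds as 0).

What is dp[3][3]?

10

r\c   0   1   2   3   4   5   6
  0   1   1   1   1   0   0   0
  1   1   2   3   4   4   4   4
  2   0   0   3   7   0   4   8
  3   0   0   3  10  10  14  22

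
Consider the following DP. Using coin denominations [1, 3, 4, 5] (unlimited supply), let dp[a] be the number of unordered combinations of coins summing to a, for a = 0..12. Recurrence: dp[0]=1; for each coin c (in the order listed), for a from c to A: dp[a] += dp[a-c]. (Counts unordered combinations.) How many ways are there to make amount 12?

after  coin     0     1     2     3     4     5     6     7     8     9    10    11    12
          1     1     1     1     1     1     1     1     1     1     1     1     1     1
          3     1     1     1     2     2     2     3     3     3     4     4     4     5
          4     1     1     1     2     3     3     4     5     6     7     8     9    11
          5     1     1     1     2     3     4     5     6     8    10    12    14    17

17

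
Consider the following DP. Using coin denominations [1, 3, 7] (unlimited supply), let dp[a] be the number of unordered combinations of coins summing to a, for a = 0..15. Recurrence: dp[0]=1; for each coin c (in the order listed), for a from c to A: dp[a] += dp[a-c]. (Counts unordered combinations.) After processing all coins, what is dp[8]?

after  coin     0     1     2     3     4     5     6     7     8     9    10    11    12    13    14    15
          1     1     1     1     1     1     1     1     1     1     1     1     1     1     1     1     1
          3     1     1     1     2     2     2     3     3     3     4     4     4     5     5     5     6
          7     1     1     1     2     2     2     3     4     4     5     6     6     7     8     9    10

4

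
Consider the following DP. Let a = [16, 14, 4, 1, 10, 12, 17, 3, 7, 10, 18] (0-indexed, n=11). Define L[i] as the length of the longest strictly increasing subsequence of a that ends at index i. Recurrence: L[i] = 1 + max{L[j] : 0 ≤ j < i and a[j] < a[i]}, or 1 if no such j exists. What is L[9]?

   i    0    1    2    3    4    5    6    7    8    9   10
a[i]   16   14    4    1   10   12   17    3    7   10   18
L[i]    1    1    1    1    2    3    4    2    3    4    5

4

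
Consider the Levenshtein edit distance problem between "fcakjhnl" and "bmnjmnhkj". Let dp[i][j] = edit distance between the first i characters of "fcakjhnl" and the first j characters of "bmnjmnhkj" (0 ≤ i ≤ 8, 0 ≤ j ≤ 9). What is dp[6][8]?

7

   ''  b  m  n  j  m  n  h  k  j
''  0  1  2  3  4  5  6  7  8  9
 f  1  1  2  3  4  5  6  7  8  9
 c  2  2  2  3  4  5  6  7  8  9
 a  3  3  3  3  4  5  6  7  8  9
 k  4  4  4  4  4  5  6  7  7  8
 j  5  5  5  5  4  5  6  7  8  7
 h  6  6  6  6  5  5  6  6  7  8
 n  7  7  7  6  6  6  5  6  7  8
 l  8  8  8  7  7  7  6  6  7  8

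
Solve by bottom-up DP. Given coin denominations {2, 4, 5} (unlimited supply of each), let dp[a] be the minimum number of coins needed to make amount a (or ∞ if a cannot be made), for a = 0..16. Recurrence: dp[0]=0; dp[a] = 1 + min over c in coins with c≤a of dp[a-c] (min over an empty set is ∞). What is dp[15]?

3

 a  0  1  2  3  4  5  6  7  8  9 10 11 12 13 14 15 16
dp  0  -  1  -  1  1  2  2  2  2  2  3  3  3  3  3  4
(- denotes ∞ / unreachable)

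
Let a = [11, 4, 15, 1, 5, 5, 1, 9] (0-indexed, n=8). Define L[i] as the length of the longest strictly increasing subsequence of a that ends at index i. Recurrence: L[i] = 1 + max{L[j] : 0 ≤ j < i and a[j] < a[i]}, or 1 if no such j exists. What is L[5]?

   i    0    1    2    3    4    5    6    7
a[i]   11    4   15    1    5    5    1    9
L[i]    1    1    2    1    2    2    1    3

2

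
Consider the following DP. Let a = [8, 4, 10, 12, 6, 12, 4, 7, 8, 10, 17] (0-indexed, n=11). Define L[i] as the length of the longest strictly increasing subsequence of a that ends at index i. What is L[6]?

1

   i    0    1    2    3    4    5    6    7    8    9   10
a[i]    8    4   10   12    6   12    4    7    8   10   17
L[i]    1    1    2    3    2    3    1    3    4    5    6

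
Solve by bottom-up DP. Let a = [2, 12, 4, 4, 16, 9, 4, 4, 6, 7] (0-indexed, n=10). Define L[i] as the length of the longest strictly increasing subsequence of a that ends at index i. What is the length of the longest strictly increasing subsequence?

   i    0    1    2    3    4    5    6    7    8    9
a[i]    2   12    4    4   16    9    4    4    6    7
L[i]    1    2    2    2    3    3    2    2    3    4

4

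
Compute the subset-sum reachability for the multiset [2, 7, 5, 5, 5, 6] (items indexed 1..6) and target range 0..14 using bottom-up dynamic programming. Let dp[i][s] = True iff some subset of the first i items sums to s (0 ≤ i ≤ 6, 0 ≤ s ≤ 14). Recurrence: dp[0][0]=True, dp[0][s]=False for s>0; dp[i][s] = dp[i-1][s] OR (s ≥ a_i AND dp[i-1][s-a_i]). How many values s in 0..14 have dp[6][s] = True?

i\s   0   1   2   3   4   5   6   7   8   9  10  11  12  13  14
  0   T   F   F   F   F   F   F   F   F   F   F   F   F   F   F
  1   T   F   T   F   F   F   F   F   F   F   F   F   F   F   F
  2   T   F   T   F   F   F   F   T   F   T   F   F   F   F   F
  3   T   F   T   F   F   T   F   T   F   T   F   F   T   F   T
  4   T   F   T   F   F   T   F   T   F   T   T   F   T   F   T
  5   T   F   T   F   F   T   F   T   F   T   T   F   T   F   T
  6   T   F   T   F   F   T   T   T   T   T   T   T   T   T   T

12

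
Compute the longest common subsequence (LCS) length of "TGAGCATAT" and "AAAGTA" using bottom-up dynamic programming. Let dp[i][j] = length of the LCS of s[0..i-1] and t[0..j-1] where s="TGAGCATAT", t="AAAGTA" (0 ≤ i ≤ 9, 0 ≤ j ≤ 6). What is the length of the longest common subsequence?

   ''  A  A  A  G  T  A
''  0  0  0  0  0  0  0
 T  0  0  0  0  0  1  1
 G  0  0  0  0  1  1  1
 A  0  1  1  1  1  1  2
 G  0  1  1  1  2  2  2
 C  0  1  1  1  2  2  2
 A  0  1  2  2  2  2  3
 T  0  1  2  2  2  3  3
 A  0  1  2  3  3  3  4
 T  0  1  2  3  3  4  4

4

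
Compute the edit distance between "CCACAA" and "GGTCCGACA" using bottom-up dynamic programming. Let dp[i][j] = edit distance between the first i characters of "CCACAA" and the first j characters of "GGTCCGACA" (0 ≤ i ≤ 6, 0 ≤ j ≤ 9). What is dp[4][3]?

   ''  G  G  T  C  C  G  A  C  A
''  0  1  2  3  4  5  6  7  8  9
 C  1  1  2  3  3  4  5  6  7  8
 C  2  2  2  3  3  3  4  5  6  7
 A  3  3  3  3  4  4  4  4  5  6
 C  4  4  4  4  3  4  5  5  4  5
 A  5  5  5  5  4  4  5  5  5  4
 A  6  6  6  6  5  5  5  5  6  5

4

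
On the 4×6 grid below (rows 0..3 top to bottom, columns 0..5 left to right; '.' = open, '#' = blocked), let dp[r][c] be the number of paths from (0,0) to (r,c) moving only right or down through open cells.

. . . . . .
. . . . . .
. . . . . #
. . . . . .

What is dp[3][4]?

35

r\c   0   1   2   3   4   5
  0   1   1   1   1   1   1
  1   1   2   3   4   5   6
  2   1   3   6  10  15   0
  3   1   4  10  20  35  35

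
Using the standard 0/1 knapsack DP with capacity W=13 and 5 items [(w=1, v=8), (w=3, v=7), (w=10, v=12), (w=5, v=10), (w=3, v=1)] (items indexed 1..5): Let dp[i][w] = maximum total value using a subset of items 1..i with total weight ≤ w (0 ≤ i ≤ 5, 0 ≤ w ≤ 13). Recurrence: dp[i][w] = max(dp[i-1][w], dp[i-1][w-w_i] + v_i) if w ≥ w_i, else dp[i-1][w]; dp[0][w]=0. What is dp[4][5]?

i\w   0   1   2   3   4   5   6   7   8   9  10  11  12  13
  0   0   0   0   0   0   0   0   0   0   0   0   0   0   0
  1   0   8   8   8   8   8   8   8   8   8   8   8   8   8
  2   0   8   8   8  15  15  15  15  15  15  15  15  15  15
  3   0   8   8   8  15  15  15  15  15  15  15  20  20  20
  4   0   8   8   8  15  15  18  18  18  25  25  25  25  25
  5   0   8   8   8  15  15  18  18  18  25  25  25  26  26

15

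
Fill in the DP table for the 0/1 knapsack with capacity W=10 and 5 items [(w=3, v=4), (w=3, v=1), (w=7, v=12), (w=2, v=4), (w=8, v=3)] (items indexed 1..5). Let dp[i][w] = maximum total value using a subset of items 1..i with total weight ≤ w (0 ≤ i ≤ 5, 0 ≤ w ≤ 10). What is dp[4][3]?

i\w   0   1   2   3   4   5   6   7   8   9  10
  0   0   0   0   0   0   0   0   0   0   0   0
  1   0   0   0   4   4   4   4   4   4   4   4
  2   0   0   0   4   4   4   5   5   5   5   5
  3   0   0   0   4   4   4   5  12  12  12  16
  4   0   0   4   4   4   8   8  12  12  16  16
  5   0   0   4   4   4   8   8  12  12  16  16

4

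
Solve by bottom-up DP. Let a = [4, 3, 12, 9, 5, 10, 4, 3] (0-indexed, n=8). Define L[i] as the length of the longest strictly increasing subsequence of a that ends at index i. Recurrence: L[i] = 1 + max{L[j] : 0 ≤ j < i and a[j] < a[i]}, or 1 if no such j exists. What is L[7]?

1

   i    0    1    2    3    4    5    6    7
a[i]    4    3   12    9    5   10    4    3
L[i]    1    1    2    2    2    3    2    1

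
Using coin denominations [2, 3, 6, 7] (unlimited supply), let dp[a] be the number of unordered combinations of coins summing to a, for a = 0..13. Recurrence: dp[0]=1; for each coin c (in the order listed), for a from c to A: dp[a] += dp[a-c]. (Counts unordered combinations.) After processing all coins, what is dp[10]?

after  coin     0     1     2     3     4     5     6     7     8     9    10    11    12    13
          2     1     0     1     0     1     0     1     0     1     0     1     0     1     0
          3     1     0     1     1     1     1     2     1     2     2     2     2     3     2
          6     1     0     1     1     1     1     3     1     3     3     3     3     6     3
          7     1     0     1     1     1     1     3     2     3     4     4     4     7     6

4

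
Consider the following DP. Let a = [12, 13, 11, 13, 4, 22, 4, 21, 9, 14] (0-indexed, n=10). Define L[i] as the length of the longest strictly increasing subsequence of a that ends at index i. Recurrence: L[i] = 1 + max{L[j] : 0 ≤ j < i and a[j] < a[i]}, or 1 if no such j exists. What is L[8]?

   i    0    1    2    3    4    5    6    7    8    9
a[i]   12   13   11   13    4   22    4   21    9   14
L[i]    1    2    1    2    1    3    1    3    2    3

2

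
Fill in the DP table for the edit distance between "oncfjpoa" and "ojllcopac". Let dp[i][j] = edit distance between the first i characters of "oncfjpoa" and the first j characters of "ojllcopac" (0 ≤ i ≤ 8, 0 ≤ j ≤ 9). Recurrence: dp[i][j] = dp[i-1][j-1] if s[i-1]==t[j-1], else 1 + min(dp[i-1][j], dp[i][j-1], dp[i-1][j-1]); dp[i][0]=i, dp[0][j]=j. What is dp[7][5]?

6

   ''  o  j  l  l  c  o  p  a  c
''  0  1  2  3  4  5  6  7  8  9
 o  1  0  1  2  3  4  5  6  7  8
 n  2  1  1  2  3  4  5  6  7  8
 c  3  2  2  2  3  3  4  5  6  7
 f  4  3  3  3  3  4  4  5  6  7
 j  5  4  3  4  4  4  5  5  6  7
 p  6  5  4  4  5  5  5  5  6  7
 o  7  6  5  5  5  6  5  6  6  7
 a  8  7  6  6  6  6  6  6  6  7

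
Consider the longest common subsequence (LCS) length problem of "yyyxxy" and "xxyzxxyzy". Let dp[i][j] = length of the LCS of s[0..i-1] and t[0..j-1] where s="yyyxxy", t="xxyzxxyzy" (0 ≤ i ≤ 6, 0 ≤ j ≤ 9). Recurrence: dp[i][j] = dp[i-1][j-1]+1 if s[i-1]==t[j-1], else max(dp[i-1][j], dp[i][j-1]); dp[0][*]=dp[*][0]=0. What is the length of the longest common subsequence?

4

   ''  x  x  y  z  x  x  y  z  y
''  0  0  0  0  0  0  0  0  0  0
 y  0  0  0  1  1  1  1  1  1  1
 y  0  0  0  1  1  1  1  2  2  2
 y  0  0  0  1  1  1  1  2  2  3
 x  0  1  1  1  1  2  2  2  2  3
 x  0  1  2  2  2  2  3  3  3  3
 y  0  1  2  3  3  3  3  4  4  4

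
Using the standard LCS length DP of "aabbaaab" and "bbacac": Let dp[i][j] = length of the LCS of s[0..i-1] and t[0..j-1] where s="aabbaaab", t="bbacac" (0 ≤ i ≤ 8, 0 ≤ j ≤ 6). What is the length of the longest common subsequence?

   ''  b  b  a  c  a  c
''  0  0  0  0  0  0  0
 a  0  0  0  1  1  1  1
 a  0  0  0  1  1  2  2
 b  0  1  1  1  1  2  2
 b  0  1  2  2  2  2  2
 a  0  1  2  3  3  3  3
 a  0  1  2  3  3  4  4
 a  0  1  2  3  3  4  4
 b  0  1  2  3  3  4  4

4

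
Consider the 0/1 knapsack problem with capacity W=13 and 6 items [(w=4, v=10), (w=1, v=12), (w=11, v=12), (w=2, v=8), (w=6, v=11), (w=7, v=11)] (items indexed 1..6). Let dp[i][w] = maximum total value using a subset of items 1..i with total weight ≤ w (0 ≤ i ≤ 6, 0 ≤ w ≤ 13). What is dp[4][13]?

30

i\w   0   1   2   3   4   5   6   7   8   9  10  11  12  13
  0   0   0   0   0   0   0   0   0   0   0   0   0   0   0
  1   0   0   0   0  10  10  10  10  10  10  10  10  10  10
  2   0  12  12  12  12  22  22  22  22  22  22  22  22  22
  3   0  12  12  12  12  22  22  22  22  22  22  22  24  24
  4   0  12  12  20  20  22  22  30  30  30  30  30  30  30
  5   0  12  12  20  20  22  22  30  30  31  31  33  33  41
  6   0  12  12  20  20  22  22  30  30  31  31  33  33  41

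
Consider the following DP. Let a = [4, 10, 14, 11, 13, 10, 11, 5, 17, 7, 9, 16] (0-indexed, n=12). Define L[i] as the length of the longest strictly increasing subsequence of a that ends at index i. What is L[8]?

5

   i    0    1    2    3    4    5    6    7    8    9   10   11
a[i]    4   10   14   11   13   10   11    5   17    7    9   16
L[i]    1    2    3    3    4    2    3    2    5    3    4    5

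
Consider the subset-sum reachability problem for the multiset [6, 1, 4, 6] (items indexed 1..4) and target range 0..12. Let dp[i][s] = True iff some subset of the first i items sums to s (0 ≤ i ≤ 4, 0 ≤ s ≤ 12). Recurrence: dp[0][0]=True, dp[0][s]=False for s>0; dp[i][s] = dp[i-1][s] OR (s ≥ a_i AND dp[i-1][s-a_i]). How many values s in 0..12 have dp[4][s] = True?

9

i\s   0   1   2   3   4   5   6   7   8   9  10  11  12
  0   T   F   F   F   F   F   F   F   F   F   F   F   F
  1   T   F   F   F   F   F   T   F   F   F   F   F   F
  2   T   T   F   F   F   F   T   T   F   F   F   F   F
  3   T   T   F   F   T   T   T   T   F   F   T   T   F
  4   T   T   F   F   T   T   T   T   F   F   T   T   T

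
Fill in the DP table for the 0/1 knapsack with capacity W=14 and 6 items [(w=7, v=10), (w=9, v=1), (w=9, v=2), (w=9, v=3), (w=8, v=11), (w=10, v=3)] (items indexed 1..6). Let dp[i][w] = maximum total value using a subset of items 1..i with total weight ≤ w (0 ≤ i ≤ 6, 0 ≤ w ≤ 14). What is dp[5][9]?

i\w   0   1   2   3   4   5   6   7   8   9  10  11  12  13  14
  0   0   0   0   0   0   0   0   0   0   0   0   0   0   0   0
  1   0   0   0   0   0   0   0  10  10  10  10  10  10  10  10
  2   0   0   0   0   0   0   0  10  10  10  10  10  10  10  10
  3   0   0   0   0   0   0   0  10  10  10  10  10  10  10  10
  4   0   0   0   0   0   0   0  10  10  10  10  10  10  10  10
  5   0   0   0   0   0   0   0  10  11  11  11  11  11  11  11
  6   0   0   0   0   0   0   0  10  11  11  11  11  11  11  11

11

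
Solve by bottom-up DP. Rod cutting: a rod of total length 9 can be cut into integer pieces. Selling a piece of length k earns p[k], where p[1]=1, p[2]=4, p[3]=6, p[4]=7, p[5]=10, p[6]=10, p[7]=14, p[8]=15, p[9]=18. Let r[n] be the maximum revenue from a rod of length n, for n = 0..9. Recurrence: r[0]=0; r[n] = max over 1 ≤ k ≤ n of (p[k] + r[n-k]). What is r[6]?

12

   n    0    1    2    3    4    5    6    7    8    9
r[n]    0    1    4    6    8   10   12   14   16   18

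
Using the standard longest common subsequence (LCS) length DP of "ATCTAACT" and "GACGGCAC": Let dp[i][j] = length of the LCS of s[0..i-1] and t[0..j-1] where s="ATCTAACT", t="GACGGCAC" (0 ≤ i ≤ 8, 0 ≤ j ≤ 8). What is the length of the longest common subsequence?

4

   ''  G  A  C  G  G  C  A  C
''  0  0  0  0  0  0  0  0  0
 A  0  0  1  1  1  1  1  1  1
 T  0  0  1  1  1  1  1  1  1
 C  0  0  1  2  2  2  2  2  2
 T  0  0  1  2  2  2  2  2  2
 A  0  0  1  2  2  2  2  3  3
 A  0  0  1  2  2  2  2  3  3
 C  0  0  1  2  2  2  3  3  4
 T  0  0  1  2  2  2  3  3  4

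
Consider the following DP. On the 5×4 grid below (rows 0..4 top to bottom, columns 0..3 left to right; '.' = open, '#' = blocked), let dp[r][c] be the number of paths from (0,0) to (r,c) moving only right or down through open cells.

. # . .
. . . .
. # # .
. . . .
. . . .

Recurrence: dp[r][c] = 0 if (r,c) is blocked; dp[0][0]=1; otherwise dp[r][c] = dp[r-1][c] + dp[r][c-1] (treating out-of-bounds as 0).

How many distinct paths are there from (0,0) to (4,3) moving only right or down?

r\c   0   1   2   3
  0   1   0   0   0
  1   1   1   1   1
  2   1   0   0   1
  3   1   1   1   2
  4   1   2   3   5

5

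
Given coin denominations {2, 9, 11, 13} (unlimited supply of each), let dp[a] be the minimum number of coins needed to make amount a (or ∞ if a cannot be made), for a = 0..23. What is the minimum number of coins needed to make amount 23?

 a  0  1  2  3  4  5  6  7  8  9 10 11 12 13 14 15 16 17 18 19 20 21 22 23
dp  0  -  1  -  2  -  3  -  4  1  5  1  6  1  7  2  8  3  2  4  2  5  2  6
(- denotes ∞ / unreachable)

6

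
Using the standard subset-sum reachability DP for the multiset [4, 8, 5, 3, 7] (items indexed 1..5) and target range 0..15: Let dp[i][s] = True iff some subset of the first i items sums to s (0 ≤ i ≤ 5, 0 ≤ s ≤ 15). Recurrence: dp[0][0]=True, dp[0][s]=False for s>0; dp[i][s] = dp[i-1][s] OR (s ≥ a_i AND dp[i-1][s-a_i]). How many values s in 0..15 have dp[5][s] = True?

13

i\s   0   1   2   3   4   5   6   7   8   9  10  11  12  13  14  15
  0   T   F   F   F   F   F   F   F   F   F   F   F   F   F   F   F
  1   T   F   F   F   T   F   F   F   F   F   F   F   F   F   F   F
  2   T   F   F   F   T   F   F   F   T   F   F   F   T   F   F   F
  3   T   F   F   F   T   T   F   F   T   T   F   F   T   T   F   F
  4   T   F   F   T   T   T   F   T   T   T   F   T   T   T   F   T
  5   T   F   F   T   T   T   F   T   T   T   T   T   T   T   T   T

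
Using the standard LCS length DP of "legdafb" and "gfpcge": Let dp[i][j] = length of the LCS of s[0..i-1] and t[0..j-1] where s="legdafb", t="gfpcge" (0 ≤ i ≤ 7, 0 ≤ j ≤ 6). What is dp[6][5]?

2

   ''  g  f  p  c  g  e
''  0  0  0  0  0  0  0
 l  0  0  0  0  0  0  0
 e  0  0  0  0  0  0  1
 g  0  1  1  1  1  1  1
 d  0  1  1  1  1  1  1
 a  0  1  1  1  1  1  1
 f  0  1  2  2  2  2  2
 b  0  1  2  2  2  2  2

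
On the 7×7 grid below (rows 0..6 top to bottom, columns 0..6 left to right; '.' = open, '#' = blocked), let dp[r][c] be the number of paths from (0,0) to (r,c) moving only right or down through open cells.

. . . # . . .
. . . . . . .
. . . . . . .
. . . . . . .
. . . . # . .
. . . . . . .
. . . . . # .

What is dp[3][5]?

46

r\c   0   1   2   3   4   5   6
  0   1   1   1   0   0   0   0
  1   1   2   3   3   3   3   3
  2   1   3   6   9  12  15  18
  3   1   4  10  19  31  46  64
  4   1   5  15  34   0  46 110
  5   1   6  21  55  55 101 211
  6   1   7  28  83 138   0 211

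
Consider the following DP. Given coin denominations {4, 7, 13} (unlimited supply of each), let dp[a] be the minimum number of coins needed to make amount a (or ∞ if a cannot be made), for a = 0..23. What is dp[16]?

4

 a  0  1  2  3  4  5  6  7  8  9 10 11 12 13 14 15 16 17 18 19 20 21 22 23
dp  0  -  -  -  1  -  -  1  2  -  -  2  3  1  2  3  4  2  3  4  2  3  4  5
(- denotes ∞ / unreachable)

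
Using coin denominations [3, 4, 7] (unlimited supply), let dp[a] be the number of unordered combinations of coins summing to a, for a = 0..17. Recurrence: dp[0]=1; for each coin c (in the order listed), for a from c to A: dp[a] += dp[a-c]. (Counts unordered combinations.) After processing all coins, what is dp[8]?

after  coin     0     1     2     3     4     5     6     7     8     9    10    11    12    13    14    15    16    17
          3     1     0     0     1     0     0     1     0     0     1     0     0     1     0     0     1     0     0
          4     1     0     0     1     1     0     1     1     1     1     1     1     2     1     1     2     2     1
          7     1     0     0     1     1     0     1     2     1     1     2     2     2     2     3     3     3     3

1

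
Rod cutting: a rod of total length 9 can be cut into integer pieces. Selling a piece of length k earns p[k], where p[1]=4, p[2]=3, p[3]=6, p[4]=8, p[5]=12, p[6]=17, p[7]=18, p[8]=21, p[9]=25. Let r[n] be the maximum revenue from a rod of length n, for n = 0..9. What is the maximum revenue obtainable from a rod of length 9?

36

   n    0    1    2    3    4    5    6    7    8    9
r[n]    0    4    8   12   16   20   24   28   32   36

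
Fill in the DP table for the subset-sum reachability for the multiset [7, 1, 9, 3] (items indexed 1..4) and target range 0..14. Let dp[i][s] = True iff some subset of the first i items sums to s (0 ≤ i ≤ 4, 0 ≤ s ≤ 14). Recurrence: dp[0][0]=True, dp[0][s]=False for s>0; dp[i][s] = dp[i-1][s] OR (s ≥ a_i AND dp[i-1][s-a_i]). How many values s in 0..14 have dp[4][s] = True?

i\s   0   1   2   3   4   5   6   7   8   9  10  11  12  13  14
  0   T   F   F   F   F   F   F   F   F   F   F   F   F   F   F
  1   T   F   F   F   F   F   F   T   F   F   F   F   F   F   F
  2   T   T   F   F   F   F   F   T   T   F   F   F   F   F   F
  3   T   T   F   F   F   F   F   T   T   T   T   F   F   F   F
  4   T   T   F   T   T   F   F   T   T   T   T   T   T   T   F

11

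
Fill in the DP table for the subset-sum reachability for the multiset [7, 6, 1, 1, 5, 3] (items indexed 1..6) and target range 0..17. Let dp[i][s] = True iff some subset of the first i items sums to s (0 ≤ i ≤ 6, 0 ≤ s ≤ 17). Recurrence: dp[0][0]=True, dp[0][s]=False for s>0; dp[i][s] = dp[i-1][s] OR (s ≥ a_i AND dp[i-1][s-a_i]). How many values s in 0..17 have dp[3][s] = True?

7

i\s   0   1   2   3   4   5   6   7   8   9  10  11  12  13  14  15  16  17
  0   T   F   F   F   F   F   F   F   F   F   F   F   F   F   F   F   F   F
  1   T   F   F   F   F   F   F   T   F   F   F   F   F   F   F   F   F   F
  2   T   F   F   F   F   F   T   T   F   F   F   F   F   T   F   F   F   F
  3   T   T   F   F   F   F   T   T   T   F   F   F   F   T   T   F   F   F
  4   T   T   T   F   F   F   T   T   T   T   F   F   F   T   T   T   F   F
  5   T   T   T   F   F   T   T   T   T   T   F   T   T   T   T   T   F   F
  6   T   T   T   T   T   T   T   T   T   T   T   T   T   T   T   T   T   T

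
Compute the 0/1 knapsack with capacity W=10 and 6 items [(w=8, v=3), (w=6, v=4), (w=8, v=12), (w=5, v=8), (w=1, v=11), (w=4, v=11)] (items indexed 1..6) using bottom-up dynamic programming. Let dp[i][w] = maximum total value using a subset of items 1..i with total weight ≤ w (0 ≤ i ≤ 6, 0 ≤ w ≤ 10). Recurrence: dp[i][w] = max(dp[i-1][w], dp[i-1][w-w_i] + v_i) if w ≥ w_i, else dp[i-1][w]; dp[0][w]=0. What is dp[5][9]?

23

i\w   0   1   2   3   4   5   6   7   8   9  10
  0   0   0   0   0   0   0   0   0   0   0   0
  1   0   0   0   0   0   0   0   0   3   3   3
  2   0   0   0   0   0   0   4   4   4   4   4
  3   0   0   0   0   0   0   4   4  12  12  12
  4   0   0   0   0   0   8   8   8  12  12  12
  5   0  11  11  11  11  11  19  19  19  23  23
  6   0  11  11  11  11  22  22  22  22  23  30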